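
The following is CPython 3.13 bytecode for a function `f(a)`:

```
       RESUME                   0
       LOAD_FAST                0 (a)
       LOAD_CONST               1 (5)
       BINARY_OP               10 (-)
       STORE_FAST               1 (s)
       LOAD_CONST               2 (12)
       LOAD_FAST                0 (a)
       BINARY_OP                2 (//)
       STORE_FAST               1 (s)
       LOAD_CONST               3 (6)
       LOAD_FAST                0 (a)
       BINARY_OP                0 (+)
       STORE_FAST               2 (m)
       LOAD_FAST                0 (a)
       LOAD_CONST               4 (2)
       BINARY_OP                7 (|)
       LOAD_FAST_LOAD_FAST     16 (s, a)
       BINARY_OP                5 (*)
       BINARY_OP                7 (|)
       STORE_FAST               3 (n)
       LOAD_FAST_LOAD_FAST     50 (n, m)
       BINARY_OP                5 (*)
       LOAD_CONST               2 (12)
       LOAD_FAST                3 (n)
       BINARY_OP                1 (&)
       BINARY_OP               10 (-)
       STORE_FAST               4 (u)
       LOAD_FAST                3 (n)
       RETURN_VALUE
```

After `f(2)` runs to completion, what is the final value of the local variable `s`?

LOAD_FAST a → push 2. Stack: [2]
LOAD_CONST → push 5. Stack: [2, 5]
BINARY_OP - → 2 - 5 = -3. Stack: [-3]
STORE_FAST s → s=-3. Stack: []
LOAD_CONST → push 12. Stack: [12]
LOAD_FAST a → push 2. Stack: [12, 2]
BINARY_OP // → 12 // 2 = 6. Stack: [6]
STORE_FAST s → s=6. Stack: []
LOAD_CONST → push 6. Stack: [6]
LOAD_FAST a → push 2. Stack: [6, 2]
BINARY_OP + → 6 + 2 = 8. Stack: [8]
STORE_FAST m → m=8. Stack: []
LOAD_FAST a → push 2. Stack: [2]
LOAD_CONST → push 2. Stack: [2, 2]
BINARY_OP | → 2 | 2 = 2. Stack: [2]
LOAD_FAST_LOAD_FAST s,a → push 6,2. Stack: [2, 6, 2]
BINARY_OP * → 6 * 2 = 12. Stack: [2, 12]
BINARY_OP | → 2 | 12 = 14. Stack: [14]
STORE_FAST n → n=14. Stack: []
LOAD_FAST_LOAD_FAST n,m → push 14,8. Stack: [14, 8]
BINARY_OP * → 14 * 8 = 112. Stack: [112]
LOAD_CONST → push 12. Stack: [112, 12]
LOAD_FAST n → push 14. Stack: [112, 12, 14]
BINARY_OP & → 12 & 14 = 12. Stack: [112, 12]
BINARY_OP - → 112 - 12 = 100. Stack: [100]
STORE_FAST u → u=100. Stack: []
LOAD_FAST n → push 14. Stack: [14]
RETURN_VALUE → return 14.

6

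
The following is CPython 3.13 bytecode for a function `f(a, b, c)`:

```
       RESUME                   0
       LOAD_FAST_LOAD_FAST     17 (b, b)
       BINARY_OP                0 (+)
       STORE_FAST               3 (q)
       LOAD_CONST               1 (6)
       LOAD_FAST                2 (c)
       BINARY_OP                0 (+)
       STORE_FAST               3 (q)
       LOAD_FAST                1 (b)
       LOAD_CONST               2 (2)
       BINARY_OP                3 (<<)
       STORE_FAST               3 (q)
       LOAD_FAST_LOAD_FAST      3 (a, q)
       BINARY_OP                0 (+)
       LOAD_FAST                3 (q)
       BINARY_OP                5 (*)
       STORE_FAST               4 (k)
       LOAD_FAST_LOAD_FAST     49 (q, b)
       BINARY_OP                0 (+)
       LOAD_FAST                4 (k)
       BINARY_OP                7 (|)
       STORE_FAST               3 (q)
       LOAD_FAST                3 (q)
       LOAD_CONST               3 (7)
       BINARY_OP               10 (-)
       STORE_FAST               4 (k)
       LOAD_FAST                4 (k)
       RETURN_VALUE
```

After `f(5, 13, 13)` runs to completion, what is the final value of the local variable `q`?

3029

LOAD_FAST_LOAD_FAST b,b → push 13,13. Stack: [13, 13]
BINARY_OP + → 13 + 13 = 26. Stack: [26]
STORE_FAST q → q=26. Stack: []
LOAD_CONST → push 6. Stack: [6]
LOAD_FAST c → push 13. Stack: [6, 13]
BINARY_OP + → 6 + 13 = 19. Stack: [19]
STORE_FAST q → q=19. Stack: []
LOAD_FAST b → push 13. Stack: [13]
LOAD_CONST → push 2. Stack: [13, 2]
BINARY_OP << → 13 << 2 = 52. Stack: [52]
STORE_FAST q → q=52. Stack: []
LOAD_FAST_LOAD_FAST a,q → push 5,52. Stack: [5, 52]
BINARY_OP + → 5 + 52 = 57. Stack: [57]
LOAD_FAST q → push 52. Stack: [57, 52]
BINARY_OP * → 57 * 52 = 2964. Stack: [2964]
STORE_FAST k → k=2964. Stack: []
LOAD_FAST_LOAD_FAST q,b → push 52,13. Stack: [52, 13]
BINARY_OP + → 52 + 13 = 65. Stack: [65]
LOAD_FAST k → push 2964. Stack: [65, 2964]
BINARY_OP | → 65 | 2964 = 3029. Stack: [3029]
STORE_FAST q → q=3029. Stack: []
LOAD_FAST q → push 3029. Stack: [3029]
LOAD_CONST → push 7. Stack: [3029, 7]
BINARY_OP - → 3029 - 7 = 3022. Stack: [3022]
STORE_FAST k → k=3022. Stack: []
LOAD_FAST k → push 3022. Stack: [3022]
RETURN_VALUE → return 3022.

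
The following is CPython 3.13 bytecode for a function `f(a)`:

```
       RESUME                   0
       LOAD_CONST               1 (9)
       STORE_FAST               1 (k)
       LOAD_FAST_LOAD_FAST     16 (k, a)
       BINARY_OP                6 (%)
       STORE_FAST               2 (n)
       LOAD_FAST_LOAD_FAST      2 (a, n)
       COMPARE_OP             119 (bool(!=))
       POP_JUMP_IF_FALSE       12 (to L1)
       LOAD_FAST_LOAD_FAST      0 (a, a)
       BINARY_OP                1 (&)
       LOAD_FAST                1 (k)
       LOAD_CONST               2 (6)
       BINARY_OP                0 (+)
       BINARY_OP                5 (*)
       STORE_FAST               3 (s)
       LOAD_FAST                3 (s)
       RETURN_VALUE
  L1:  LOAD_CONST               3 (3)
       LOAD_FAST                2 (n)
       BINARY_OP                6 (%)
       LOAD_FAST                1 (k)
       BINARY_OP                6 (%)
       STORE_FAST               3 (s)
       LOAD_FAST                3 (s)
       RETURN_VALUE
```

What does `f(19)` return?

285

LOAD_CONST → push 9. Stack: [9]
STORE_FAST k → k=9. Stack: []
LOAD_FAST_LOAD_FAST k,a → push 9,19. Stack: [9, 19]
BINARY_OP % → 9 % 19 = 9. Stack: [9]
STORE_FAST n → n=9. Stack: []
LOAD_FAST_LOAD_FAST a,n → push 19,9. Stack: [19, 9]
COMPARE_OP bool(!=) → 19 vs 9 = True. Stack: [True]
POP_JUMP_IF_FALSE → pop True; no jump. Stack: []
LOAD_FAST_LOAD_FAST a,a → push 19,19. Stack: [19, 19]
BINARY_OP & → 19 & 19 = 19. Stack: [19]
LOAD_FAST k → push 9. Stack: [19, 9]
LOAD_CONST → push 6. Stack: [19, 9, 6]
BINARY_OP + → 9 + 6 = 15. Stack: [19, 15]
BINARY_OP * → 19 * 15 = 285. Stack: [285]
STORE_FAST s → s=285. Stack: []
LOAD_FAST s → push 285. Stack: [285]
RETURN_VALUE → return 285.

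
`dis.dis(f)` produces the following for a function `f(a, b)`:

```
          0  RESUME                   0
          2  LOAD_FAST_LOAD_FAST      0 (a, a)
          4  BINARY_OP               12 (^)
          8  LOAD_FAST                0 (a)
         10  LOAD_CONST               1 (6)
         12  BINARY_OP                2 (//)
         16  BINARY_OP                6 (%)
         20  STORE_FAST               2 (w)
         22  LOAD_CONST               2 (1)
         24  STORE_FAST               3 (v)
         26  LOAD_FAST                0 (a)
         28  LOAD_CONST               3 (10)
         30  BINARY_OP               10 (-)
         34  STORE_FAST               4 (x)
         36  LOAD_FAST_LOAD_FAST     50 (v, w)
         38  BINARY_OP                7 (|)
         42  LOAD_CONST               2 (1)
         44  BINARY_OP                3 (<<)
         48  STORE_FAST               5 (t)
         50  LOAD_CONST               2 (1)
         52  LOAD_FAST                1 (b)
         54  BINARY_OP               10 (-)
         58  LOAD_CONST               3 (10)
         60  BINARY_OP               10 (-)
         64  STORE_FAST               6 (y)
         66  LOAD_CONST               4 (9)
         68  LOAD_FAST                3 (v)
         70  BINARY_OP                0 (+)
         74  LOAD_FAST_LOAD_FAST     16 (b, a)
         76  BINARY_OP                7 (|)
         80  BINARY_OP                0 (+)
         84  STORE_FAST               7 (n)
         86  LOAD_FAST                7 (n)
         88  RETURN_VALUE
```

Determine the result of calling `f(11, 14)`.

LOAD_FAST_LOAD_FAST a,a → push 11,11. Stack: [11, 11]
BINARY_OP ^ → 11 ^ 11 = 0. Stack: [0]
LOAD_FAST a → push 11. Stack: [0, 11]
LOAD_CONST → push 6. Stack: [0, 11, 6]
BINARY_OP // → 11 // 6 = 1. Stack: [0, 1]
BINARY_OP % → 0 % 1 = 0. Stack: [0]
STORE_FAST w → w=0. Stack: []
LOAD_CONST → push 1. Stack: [1]
STORE_FAST v → v=1. Stack: []
LOAD_FAST a → push 11. Stack: [11]
LOAD_CONST → push 10. Stack: [11, 10]
BINARY_OP - → 11 - 10 = 1. Stack: [1]
STORE_FAST x → x=1. Stack: []
LOAD_FAST_LOAD_FAST v,w → push 1,0. Stack: [1, 0]
BINARY_OP | → 1 | 0 = 1. Stack: [1]
LOAD_CONST → push 1. Stack: [1, 1]
BINARY_OP << → 1 << 1 = 2. Stack: [2]
STORE_FAST t → t=2. Stack: []
LOAD_CONST → push 1. Stack: [1]
LOAD_FAST b → push 14. Stack: [1, 14]
BINARY_OP - → 1 - 14 = -13. Stack: [-13]
LOAD_CONST → push 10. Stack: [-13, 10]
BINARY_OP - → -13 - 10 = -23. Stack: [-23]
STORE_FAST y → y=-23. Stack: []
LOAD_CONST → push 9. Stack: [9]
LOAD_FAST v → push 1. Stack: [9, 1]
BINARY_OP + → 9 + 1 = 10. Stack: [10]
LOAD_FAST_LOAD_FAST b,a → push 14,11. Stack: [10, 14, 11]
BINARY_OP | → 14 | 11 = 15. Stack: [10, 15]
BINARY_OP + → 10 + 15 = 25. Stack: [25]
STORE_FAST n → n=25. Stack: []
LOAD_FAST n → push 25. Stack: [25]
RETURN_VALUE → return 25.

25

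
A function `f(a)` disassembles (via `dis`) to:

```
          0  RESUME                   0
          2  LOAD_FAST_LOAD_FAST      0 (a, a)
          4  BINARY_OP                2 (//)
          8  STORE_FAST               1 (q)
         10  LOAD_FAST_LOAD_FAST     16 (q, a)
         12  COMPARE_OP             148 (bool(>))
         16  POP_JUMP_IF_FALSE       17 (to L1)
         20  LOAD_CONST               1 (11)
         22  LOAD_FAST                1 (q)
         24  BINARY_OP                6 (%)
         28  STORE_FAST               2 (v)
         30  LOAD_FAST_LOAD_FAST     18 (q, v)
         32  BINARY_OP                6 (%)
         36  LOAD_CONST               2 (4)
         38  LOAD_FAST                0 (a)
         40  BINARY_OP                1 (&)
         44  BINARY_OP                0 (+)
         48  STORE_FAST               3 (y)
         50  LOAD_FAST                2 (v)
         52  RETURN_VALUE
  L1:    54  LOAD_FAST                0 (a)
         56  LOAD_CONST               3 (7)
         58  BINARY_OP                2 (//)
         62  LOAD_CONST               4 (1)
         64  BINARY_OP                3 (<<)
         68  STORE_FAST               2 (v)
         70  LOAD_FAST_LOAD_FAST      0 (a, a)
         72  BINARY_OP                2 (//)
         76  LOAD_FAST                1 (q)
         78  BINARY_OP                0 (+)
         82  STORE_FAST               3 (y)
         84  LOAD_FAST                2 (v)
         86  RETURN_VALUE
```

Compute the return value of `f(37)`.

10

LOAD_FAST_LOAD_FAST a,a → push 37,37. Stack: [37, 37]
BINARY_OP // → 37 // 37 = 1. Stack: [1]
STORE_FAST q → q=1. Stack: []
LOAD_FAST_LOAD_FAST q,a → push 1,37. Stack: [1, 37]
COMPARE_OP bool(>) → 1 vs 37 = False. Stack: [False]
POP_JUMP_IF_FALSE → pop False; jump. Stack: []
LOAD_FAST a → push 37. Stack: [37]
LOAD_CONST → push 7. Stack: [37, 7]
BINARY_OP // → 37 // 7 = 5. Stack: [5]
LOAD_CONST → push 1. Stack: [5, 1]
BINARY_OP << → 5 << 1 = 10. Stack: [10]
STORE_FAST v → v=10. Stack: []
LOAD_FAST_LOAD_FAST a,a → push 37,37. Stack: [37, 37]
BINARY_OP // → 37 // 37 = 1. Stack: [1]
LOAD_FAST q → push 1. Stack: [1, 1]
BINARY_OP + → 1 + 1 = 2. Stack: [2]
STORE_FAST y → y=2. Stack: []
LOAD_FAST v → push 10. Stack: [10]
RETURN_VALUE → return 10.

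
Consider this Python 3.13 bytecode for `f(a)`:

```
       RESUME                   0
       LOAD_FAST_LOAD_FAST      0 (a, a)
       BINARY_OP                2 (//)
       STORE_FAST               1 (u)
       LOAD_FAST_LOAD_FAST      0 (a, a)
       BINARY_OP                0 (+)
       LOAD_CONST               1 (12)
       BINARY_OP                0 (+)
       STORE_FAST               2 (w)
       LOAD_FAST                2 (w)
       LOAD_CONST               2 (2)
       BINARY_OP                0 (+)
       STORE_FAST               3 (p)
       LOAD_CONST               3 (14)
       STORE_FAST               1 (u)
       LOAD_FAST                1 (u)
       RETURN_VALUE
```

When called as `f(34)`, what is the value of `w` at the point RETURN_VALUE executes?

80

LOAD_FAST_LOAD_FAST a,a → push 34,34. Stack: [34, 34]
BINARY_OP // → 34 // 34 = 1. Stack: [1]
STORE_FAST u → u=1. Stack: []
LOAD_FAST_LOAD_FAST a,a → push 34,34. Stack: [34, 34]
BINARY_OP + → 34 + 34 = 68. Stack: [68]
LOAD_CONST → push 12. Stack: [68, 12]
BINARY_OP + → 68 + 12 = 80. Stack: [80]
STORE_FAST w → w=80. Stack: []
LOAD_FAST w → push 80. Stack: [80]
LOAD_CONST → push 2. Stack: [80, 2]
BINARY_OP + → 80 + 2 = 82. Stack: [82]
STORE_FAST p → p=82. Stack: []
LOAD_CONST → push 14. Stack: [14]
STORE_FAST u → u=14. Stack: []
LOAD_FAST u → push 14. Stack: [14]
RETURN_VALUE → return 14.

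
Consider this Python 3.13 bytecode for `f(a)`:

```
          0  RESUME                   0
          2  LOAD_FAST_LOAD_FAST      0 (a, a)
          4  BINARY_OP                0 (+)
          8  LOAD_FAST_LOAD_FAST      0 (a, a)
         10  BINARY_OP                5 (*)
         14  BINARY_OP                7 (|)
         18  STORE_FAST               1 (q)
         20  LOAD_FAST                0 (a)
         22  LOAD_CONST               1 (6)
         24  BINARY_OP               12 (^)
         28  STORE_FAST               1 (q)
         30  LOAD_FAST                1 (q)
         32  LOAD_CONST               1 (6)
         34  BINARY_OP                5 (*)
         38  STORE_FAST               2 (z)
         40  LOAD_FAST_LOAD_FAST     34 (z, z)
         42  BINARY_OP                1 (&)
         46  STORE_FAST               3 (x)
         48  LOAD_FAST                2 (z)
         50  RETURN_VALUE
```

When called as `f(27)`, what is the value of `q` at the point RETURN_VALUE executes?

LOAD_FAST_LOAD_FAST a,a → push 27,27. Stack: [27, 27]
BINARY_OP + → 27 + 27 = 54. Stack: [54]
LOAD_FAST_LOAD_FAST a,a → push 27,27. Stack: [54, 27, 27]
BINARY_OP * → 27 * 27 = 729. Stack: [54, 729]
BINARY_OP | → 54 | 729 = 767. Stack: [767]
STORE_FAST q → q=767. Stack: []
LOAD_FAST a → push 27. Stack: [27]
LOAD_CONST → push 6. Stack: [27, 6]
BINARY_OP ^ → 27 ^ 6 = 29. Stack: [29]
STORE_FAST q → q=29. Stack: []
LOAD_FAST q → push 29. Stack: [29]
LOAD_CONST → push 6. Stack: [29, 6]
BINARY_OP * → 29 * 6 = 174. Stack: [174]
STORE_FAST z → z=174. Stack: []
LOAD_FAST_LOAD_FAST z,z → push 174,174. Stack: [174, 174]
BINARY_OP & → 174 & 174 = 174. Stack: [174]
STORE_FAST x → x=174. Stack: []
LOAD_FAST z → push 174. Stack: [174]
RETURN_VALUE → return 174.

29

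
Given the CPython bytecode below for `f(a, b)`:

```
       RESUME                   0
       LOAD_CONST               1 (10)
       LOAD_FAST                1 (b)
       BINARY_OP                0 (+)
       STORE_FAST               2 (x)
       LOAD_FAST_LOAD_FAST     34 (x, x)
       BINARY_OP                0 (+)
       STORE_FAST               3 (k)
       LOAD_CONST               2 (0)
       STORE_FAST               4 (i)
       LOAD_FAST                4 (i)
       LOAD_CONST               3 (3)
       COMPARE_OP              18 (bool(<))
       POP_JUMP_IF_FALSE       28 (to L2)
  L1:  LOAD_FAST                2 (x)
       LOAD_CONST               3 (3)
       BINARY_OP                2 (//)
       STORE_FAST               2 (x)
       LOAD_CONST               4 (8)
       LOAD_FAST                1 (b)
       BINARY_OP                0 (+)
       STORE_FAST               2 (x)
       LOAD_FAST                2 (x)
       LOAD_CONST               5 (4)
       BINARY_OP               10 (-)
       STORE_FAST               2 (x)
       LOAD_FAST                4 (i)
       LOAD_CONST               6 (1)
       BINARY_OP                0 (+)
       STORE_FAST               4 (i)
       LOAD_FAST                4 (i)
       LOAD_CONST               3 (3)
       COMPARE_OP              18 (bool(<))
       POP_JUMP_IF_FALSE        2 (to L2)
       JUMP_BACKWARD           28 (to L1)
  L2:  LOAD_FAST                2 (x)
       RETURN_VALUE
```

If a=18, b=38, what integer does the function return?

LOAD_CONST → push 10
LOAD_FAST b → push 38
BINARY_OP + → 10 + 38 = 48
STORE_FAST x → x=48
LOAD_FAST_LOAD_FAST x,x → push 48,48
BINARY_OP + → 48 + 48 = 96
STORE_FAST k → k=96
LOAD_CONST → push 0
STORE_FAST i → i=0
LOAD_FAST i → push 0
LOAD_CONST → push 3
COMPARE_OP bool(<) → 0 vs 3 = True
POP_JUMP_IF_FALSE → pop True; no jump
LOAD_FAST x → push 48
LOAD_CONST → push 3
BINARY_OP // → 48 // 3 = 16
STORE_FAST x → x=16
LOAD_CONST → push 8
LOAD_FAST b → push 38
BINARY_OP + → 8 + 38 = 46
STORE_FAST x → x=46
LOAD_FAST x → push 46
LOAD_CONST → push 4
BINARY_OP - → 46 - 4 = 42
STORE_FAST x → x=42
LOAD_FAST i → push 0
LOAD_CONST → push 1
BINARY_OP + → 0 + 1 = 1
STORE_FAST i → i=1
LOAD_FAST i → push 1
LOAD_CONST → push 3
COMPARE_OP bool(<) → 1 vs 3 = True
POP_JUMP_IF_FALSE → pop True; no jump
LOAD_FAST x → push 42
LOAD_CONST → push 3
BINARY_OP // → 42 // 3 = 14
STORE_FAST x → x=14
LOAD_CONST → push 8
LOAD_FAST b → push 38
BINARY_OP + → 8 + 38 = 46
STORE_FAST x → x=46
LOAD_FAST x → push 46
LOAD_CONST → push 4
BINARY_OP - → 46 - 4 = 42
STORE_FAST x → x=42
LOAD_FAST i → push 1
LOAD_CONST → push 1
BINARY_OP + → 1 + 1 = 2
STORE_FAST i → i=2
LOAD_FAST i → push 2
LOAD_CONST → push 3
COMPARE_OP bool(<) → 2 vs 3 = True
POP_JUMP_IF_FALSE → pop True; no jump
LOAD_FAST x → push 42
LOAD_CONST → push 3
BINARY_OP // → 42 // 3 = 14
STORE_FAST x → x=14
LOAD_CONST → push 8
LOAD_FAST b → push 38
BINARY_OP + → 8 + 38 = 46
STORE_FAST x → x=46
LOAD_FAST x → push 46
LOAD_CONST → push 4
BINARY_OP - → 46 - 4 = 42
STORE_FAST x → x=42
LOAD_FAST i → push 2
LOAD_CONST → push 1
BINARY_OP + → 2 + 1 = 3
STORE_FAST i → i=3
LOAD_FAST i → push 3
LOAD_CONST → push 3
COMPARE_OP bool(<) → 3 vs 3 = False
POP_JUMP_IF_FALSE → pop False; jump
LOAD_FAST x → push 42
RETURN_VALUE → return 42.

42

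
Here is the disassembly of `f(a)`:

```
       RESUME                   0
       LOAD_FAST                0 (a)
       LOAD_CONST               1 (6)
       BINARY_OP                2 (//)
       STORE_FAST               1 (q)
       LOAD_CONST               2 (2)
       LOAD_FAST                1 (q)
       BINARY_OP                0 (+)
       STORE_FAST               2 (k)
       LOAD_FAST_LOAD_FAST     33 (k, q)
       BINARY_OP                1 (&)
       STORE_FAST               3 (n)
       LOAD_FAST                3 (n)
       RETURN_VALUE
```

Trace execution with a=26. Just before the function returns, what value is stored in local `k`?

6

LOAD_FAST a → push 26. Stack: [26]
LOAD_CONST → push 6. Stack: [26, 6]
BINARY_OP // → 26 // 6 = 4. Stack: [4]
STORE_FAST q → q=4. Stack: []
LOAD_CONST → push 2. Stack: [2]
LOAD_FAST q → push 4. Stack: [2, 4]
BINARY_OP + → 2 + 4 = 6. Stack: [6]
STORE_FAST k → k=6. Stack: []
LOAD_FAST_LOAD_FAST k,q → push 6,4. Stack: [6, 4]
BINARY_OP & → 6 & 4 = 4. Stack: [4]
STORE_FAST n → n=4. Stack: []
LOAD_FAST n → push 4. Stack: [4]
RETURN_VALUE → return 4.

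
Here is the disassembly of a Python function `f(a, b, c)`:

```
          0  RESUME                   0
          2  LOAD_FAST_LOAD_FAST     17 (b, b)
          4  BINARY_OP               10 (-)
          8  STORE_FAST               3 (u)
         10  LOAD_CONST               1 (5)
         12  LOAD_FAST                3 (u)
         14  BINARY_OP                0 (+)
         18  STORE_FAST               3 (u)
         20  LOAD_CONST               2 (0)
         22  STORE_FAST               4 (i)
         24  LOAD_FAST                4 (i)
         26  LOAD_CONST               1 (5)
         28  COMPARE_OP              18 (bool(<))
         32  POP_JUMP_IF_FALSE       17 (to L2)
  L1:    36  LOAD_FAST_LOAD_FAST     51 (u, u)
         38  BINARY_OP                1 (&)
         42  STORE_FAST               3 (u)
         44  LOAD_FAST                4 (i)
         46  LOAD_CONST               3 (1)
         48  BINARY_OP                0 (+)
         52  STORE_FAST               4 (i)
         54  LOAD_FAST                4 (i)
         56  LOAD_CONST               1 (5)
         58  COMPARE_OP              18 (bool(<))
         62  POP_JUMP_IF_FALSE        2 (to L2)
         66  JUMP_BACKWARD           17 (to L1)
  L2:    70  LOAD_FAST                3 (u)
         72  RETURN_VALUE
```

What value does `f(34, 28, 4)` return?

5

LOAD_FAST_LOAD_FAST b,b → push 28,28
BINARY_OP - → 28 - 28 = 0
STORE_FAST u → u=0
LOAD_CONST → push 5
LOAD_FAST u → push 0
BINARY_OP + → 5 + 0 = 5
STORE_FAST u → u=5
LOAD_CONST → push 0
STORE_FAST i → i=0
LOAD_FAST i → push 0
LOAD_CONST → push 5
COMPARE_OP bool(<) → 0 vs 5 = True
POP_JUMP_IF_FALSE → pop True; no jump
LOAD_FAST_LOAD_FAST u,u → push 5,5
BINARY_OP & → 5 & 5 = 5
STORE_FAST u → u=5
LOAD_FAST i → push 0
LOAD_CONST → push 1
BINARY_OP + → 0 + 1 = 1
STORE_FAST i → i=1
LOAD_FAST i → push 1
LOAD_CONST → push 5
COMPARE_OP bool(<) → 1 vs 5 = True
POP_JUMP_IF_FALSE → pop True; no jump
LOAD_FAST_LOAD_FAST u,u → push 5,5
BINARY_OP & → 5 & 5 = 5
STORE_FAST u → u=5
LOAD_FAST i → push 1
LOAD_CONST → push 1
BINARY_OP + → 1 + 1 = 2
STORE_FAST i → i=2
LOAD_FAST i → push 2
LOAD_CONST → push 5
COMPARE_OP bool(<) → 2 vs 5 = True
POP_JUMP_IF_FALSE → pop True; no jump
LOAD_FAST_LOAD_FAST u,u → push 5,5
BINARY_OP & → 5 & 5 = 5
STORE_FAST u → u=5
LOAD_FAST i → push 2
LOAD_CONST → push 1
BINARY_OP + → 2 + 1 = 3
STORE_FAST i → i=3
LOAD_FAST i → push 3
LOAD_CONST → push 5
COMPARE_OP bool(<) → 3 vs 5 = True
POP_JUMP_IF_FALSE → pop True; no jump
LOAD_FAST_LOAD_FAST u,u → push 5,5
BINARY_OP & → 5 & 5 = 5
STORE_FAST u → u=5
LOAD_FAST i → push 3
LOAD_CONST → push 1
BINARY_OP + → 3 + 1 = 4
STORE_FAST i → i=4
LOAD_FAST i → push 4
LOAD_CONST → push 5
COMPARE_OP bool(<) → 4 vs 5 = True
POP_JUMP_IF_FALSE → pop True; no jump
LOAD_FAST_LOAD_FAST u,u → push 5,5
BINARY_OP & → 5 & 5 = 5
STORE_FAST u → u=5
LOAD_FAST i → push 4
LOAD_CONST → push 1
BINARY_OP + → 4 + 1 = 5
STORE_FAST i → i=5
LOAD_FAST i → push 5
LOAD_CONST → push 5
COMPARE_OP bool(<) → 5 vs 5 = False
POP_JUMP_IF_FALSE → pop False; jump
LOAD_FAST u → push 5
RETURN_VALUE → return 5.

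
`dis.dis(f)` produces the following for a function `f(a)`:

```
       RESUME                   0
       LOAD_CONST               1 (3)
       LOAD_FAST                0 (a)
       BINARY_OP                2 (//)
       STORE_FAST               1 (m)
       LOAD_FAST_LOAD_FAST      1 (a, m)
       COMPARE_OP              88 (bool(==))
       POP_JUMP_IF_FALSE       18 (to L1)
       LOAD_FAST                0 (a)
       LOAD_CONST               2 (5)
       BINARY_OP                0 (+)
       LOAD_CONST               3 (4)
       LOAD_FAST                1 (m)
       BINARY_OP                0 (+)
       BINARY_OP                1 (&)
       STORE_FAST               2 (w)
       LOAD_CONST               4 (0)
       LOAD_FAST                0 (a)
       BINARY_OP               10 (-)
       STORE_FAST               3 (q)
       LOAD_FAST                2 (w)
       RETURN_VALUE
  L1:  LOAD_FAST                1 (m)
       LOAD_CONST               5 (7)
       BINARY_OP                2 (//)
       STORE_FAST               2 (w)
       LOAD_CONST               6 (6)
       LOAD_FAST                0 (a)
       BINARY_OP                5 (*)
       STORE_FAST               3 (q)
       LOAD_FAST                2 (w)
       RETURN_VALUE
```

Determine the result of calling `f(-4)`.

LOAD_CONST → push 3. Stack: [3]
LOAD_FAST a → push -4. Stack: [3, -4]
BINARY_OP // → 3 // -4 = -1. Stack: [-1]
STORE_FAST m → m=-1. Stack: []
LOAD_FAST_LOAD_FAST a,m → push -4,-1. Stack: [-4, -1]
COMPARE_OP bool(==) → -4 vs -1 = False. Stack: [False]
POP_JUMP_IF_FALSE → pop False; jump. Stack: []
LOAD_FAST m → push -1. Stack: [-1]
LOAD_CONST → push 7. Stack: [-1, 7]
BINARY_OP // → -1 // 7 = -1. Stack: [-1]
STORE_FAST w → w=-1. Stack: []
LOAD_CONST → push 6. Stack: [6]
LOAD_FAST a → push -4. Stack: [6, -4]
BINARY_OP * → 6 * -4 = -24. Stack: [-24]
STORE_FAST q → q=-24. Stack: []
LOAD_FAST w → push -1. Stack: [-1]
RETURN_VALUE → return -1.

-1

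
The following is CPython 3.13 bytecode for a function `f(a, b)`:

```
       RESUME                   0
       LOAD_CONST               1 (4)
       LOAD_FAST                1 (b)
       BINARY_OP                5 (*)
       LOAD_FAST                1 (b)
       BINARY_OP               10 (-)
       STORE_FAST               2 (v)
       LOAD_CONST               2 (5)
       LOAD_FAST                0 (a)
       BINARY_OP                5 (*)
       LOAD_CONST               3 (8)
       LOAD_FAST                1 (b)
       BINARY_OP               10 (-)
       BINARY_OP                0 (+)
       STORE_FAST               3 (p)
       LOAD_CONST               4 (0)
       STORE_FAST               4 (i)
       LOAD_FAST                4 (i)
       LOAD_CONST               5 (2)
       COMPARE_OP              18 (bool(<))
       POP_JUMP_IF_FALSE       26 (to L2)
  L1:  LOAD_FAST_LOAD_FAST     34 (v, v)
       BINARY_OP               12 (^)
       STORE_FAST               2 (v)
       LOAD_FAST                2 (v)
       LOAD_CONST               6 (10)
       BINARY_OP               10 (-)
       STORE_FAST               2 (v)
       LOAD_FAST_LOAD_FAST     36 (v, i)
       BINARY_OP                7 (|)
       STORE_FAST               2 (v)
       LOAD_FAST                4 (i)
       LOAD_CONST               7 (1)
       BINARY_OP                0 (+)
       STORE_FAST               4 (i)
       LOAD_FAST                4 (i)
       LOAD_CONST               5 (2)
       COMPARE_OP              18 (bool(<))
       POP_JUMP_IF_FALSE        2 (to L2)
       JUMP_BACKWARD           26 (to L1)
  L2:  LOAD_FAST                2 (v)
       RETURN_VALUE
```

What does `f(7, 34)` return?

-9

LOAD_CONST → push 4. Stack: [4]
LOAD_FAST b → push 34. Stack: [4, 34]
BINARY_OP * → 4 * 34 = 136. Stack: [136]
LOAD_FAST b → push 34. Stack: [136, 34]
BINARY_OP - → 136 - 34 = 102. Stack: [102]
STORE_FAST v → v=102. Stack: []
LOAD_CONST → push 5. Stack: [5]
LOAD_FAST a → push 7. Stack: [5, 7]
BINARY_OP * → 5 * 7 = 35. Stack: [35]
LOAD_CONST → push 8. Stack: [35, 8]
LOAD_FAST b → push 34. Stack: [35, 8, 34]
BINARY_OP - → 8 - 34 = -26. Stack: [35, -26]
BINARY_OP + → 35 + -26 = 9. Stack: [9]
STORE_FAST p → p=9. Stack: []
LOAD_CONST → push 0. Stack: [0]
STORE_FAST i → i=0. Stack: []
LOAD_FAST i → push 0. Stack: [0]
LOAD_CONST → push 2. Stack: [0, 2]
COMPARE_OP bool(<) → 0 vs 2 = True. Stack: [True]
POP_JUMP_IF_FALSE → pop True; no jump. Stack: []
LOAD_FAST_LOAD_FAST v,v → push 102,102. Stack: [102, 102]
BINARY_OP ^ → 102 ^ 102 = 0. Stack: [0]
STORE_FAST v → v=0. Stack: []
LOAD_FAST v → push 0. Stack: [0]
LOAD_CONST → push 10. Stack: [0, 10]
BINARY_OP - → 0 - 10 = -10. Stack: [-10]
STORE_FAST v → v=-10. Stack: []
LOAD_FAST_LOAD_FAST v,i → push -10,0. Stack: [-10, 0]
BINARY_OP | → -10 | 0 = -10. Stack: [-10]
STORE_FAST v → v=-10. Stack: []
LOAD_FAST i → push 0. Stack: [0]
LOAD_CONST → push 1. Stack: [0, 1]
BINARY_OP + → 0 + 1 = 1. Stack: [1]
STORE_FAST i → i=1. Stack: []
LOAD_FAST i → push 1. Stack: [1]
LOAD_CONST → push 2. Stack: [1, 2]
COMPARE_OP bool(<) → 1 vs 2 = True. Stack: [True]
POP_JUMP_IF_FALSE → pop True; no jump. Stack: []
LOAD_FAST_LOAD_FAST v,v → push -10,-10. Stack: [-10, -10]
BINARY_OP ^ → -10 ^ -10 = 0. Stack: [0]
STORE_FAST v → v=0. Stack: []
LOAD_FAST v → push 0. Stack: [0]
LOAD_CONST → push 10. Stack: [0, 10]
BINARY_OP - → 0 - 10 = -10. Stack: [-10]
STORE_FAST v → v=-10. Stack: []
LOAD_FAST_LOAD_FAST v,i → push -10,1. Stack: [-10, 1]
BINARY_OP | → -10 | 1 = -9. Stack: [-9]
STORE_FAST v → v=-9. Stack: []
LOAD_FAST i → push 1. Stack: [1]
LOAD_CONST → push 1. Stack: [1, 1]
BINARY_OP + → 1 + 1 = 2. Stack: [2]
STORE_FAST i → i=2. Stack: []
LOAD_FAST i → push 2. Stack: [2]
LOAD_CONST → push 2. Stack: [2, 2]
COMPARE_OP bool(<) → 2 vs 2 = False. Stack: [False]
POP_JUMP_IF_FALSE → pop False; jump. Stack: []
LOAD_FAST v → push -9. Stack: [-9]
RETURN_VALUE → return -9.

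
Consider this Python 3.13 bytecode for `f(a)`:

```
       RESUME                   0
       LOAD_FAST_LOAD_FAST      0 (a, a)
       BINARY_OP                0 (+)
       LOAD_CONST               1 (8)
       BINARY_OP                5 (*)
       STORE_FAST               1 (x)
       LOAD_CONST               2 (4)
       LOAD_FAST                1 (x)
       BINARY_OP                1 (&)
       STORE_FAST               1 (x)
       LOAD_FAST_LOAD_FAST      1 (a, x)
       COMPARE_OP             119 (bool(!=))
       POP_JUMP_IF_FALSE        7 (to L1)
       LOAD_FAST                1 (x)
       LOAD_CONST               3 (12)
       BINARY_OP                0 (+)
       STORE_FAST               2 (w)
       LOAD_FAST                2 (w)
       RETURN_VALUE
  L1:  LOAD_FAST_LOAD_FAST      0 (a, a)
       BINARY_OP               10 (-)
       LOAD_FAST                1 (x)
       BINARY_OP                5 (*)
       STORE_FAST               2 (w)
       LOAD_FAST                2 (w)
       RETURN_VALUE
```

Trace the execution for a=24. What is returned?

LOAD_FAST_LOAD_FAST a,a → push 24,24. Stack: [24, 24]
BINARY_OP + → 24 + 24 = 48. Stack: [48]
LOAD_CONST → push 8. Stack: [48, 8]
BINARY_OP * → 48 * 8 = 384. Stack: [384]
STORE_FAST x → x=384. Stack: []
LOAD_CONST → push 4. Stack: [4]
LOAD_FAST x → push 384. Stack: [4, 384]
BINARY_OP & → 4 & 384 = 0. Stack: [0]
STORE_FAST x → x=0. Stack: []
LOAD_FAST_LOAD_FAST a,x → push 24,0. Stack: [24, 0]
COMPARE_OP bool(!=) → 24 vs 0 = True. Stack: [True]
POP_JUMP_IF_FALSE → pop True; no jump. Stack: []
LOAD_FAST x → push 0. Stack: [0]
LOAD_CONST → push 12. Stack: [0, 12]
BINARY_OP + → 0 + 12 = 12. Stack: [12]
STORE_FAST w → w=12. Stack: []
LOAD_FAST w → push 12. Stack: [12]
RETURN_VALUE → return 12.

12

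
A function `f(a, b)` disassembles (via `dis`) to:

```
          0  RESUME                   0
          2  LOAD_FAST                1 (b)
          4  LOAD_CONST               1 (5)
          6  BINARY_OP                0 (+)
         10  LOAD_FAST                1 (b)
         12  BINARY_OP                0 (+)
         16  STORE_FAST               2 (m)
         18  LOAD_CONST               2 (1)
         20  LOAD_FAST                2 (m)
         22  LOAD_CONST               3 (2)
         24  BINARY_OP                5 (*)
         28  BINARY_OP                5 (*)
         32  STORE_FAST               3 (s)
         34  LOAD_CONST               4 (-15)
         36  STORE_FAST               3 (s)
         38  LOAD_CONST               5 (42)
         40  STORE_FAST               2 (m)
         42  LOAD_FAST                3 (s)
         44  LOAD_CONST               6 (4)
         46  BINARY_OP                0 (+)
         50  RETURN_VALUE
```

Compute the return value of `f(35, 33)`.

LOAD_FAST b → push 33. Stack: [33]
LOAD_CONST → push 5. Stack: [33, 5]
BINARY_OP + → 33 + 5 = 38. Stack: [38]
LOAD_FAST b → push 33. Stack: [38, 33]
BINARY_OP + → 38 + 33 = 71. Stack: [71]
STORE_FAST m → m=71. Stack: []
LOAD_CONST → push 1. Stack: [1]
LOAD_FAST m → push 71. Stack: [1, 71]
LOAD_CONST → push 2. Stack: [1, 71, 2]
BINARY_OP * → 71 * 2 = 142. Stack: [1, 142]
BINARY_OP * → 1 * 142 = 142. Stack: [142]
STORE_FAST s → s=142. Stack: []
LOAD_CONST → push -15. Stack: [-15]
STORE_FAST s → s=-15. Stack: []
LOAD_CONST → push 42. Stack: [42]
STORE_FAST m → m=42. Stack: []
LOAD_FAST s → push -15. Stack: [-15]
LOAD_CONST → push 4. Stack: [-15, 4]
BINARY_OP + → -15 + 4 = -11. Stack: [-11]
RETURN_VALUE → return -11.

-11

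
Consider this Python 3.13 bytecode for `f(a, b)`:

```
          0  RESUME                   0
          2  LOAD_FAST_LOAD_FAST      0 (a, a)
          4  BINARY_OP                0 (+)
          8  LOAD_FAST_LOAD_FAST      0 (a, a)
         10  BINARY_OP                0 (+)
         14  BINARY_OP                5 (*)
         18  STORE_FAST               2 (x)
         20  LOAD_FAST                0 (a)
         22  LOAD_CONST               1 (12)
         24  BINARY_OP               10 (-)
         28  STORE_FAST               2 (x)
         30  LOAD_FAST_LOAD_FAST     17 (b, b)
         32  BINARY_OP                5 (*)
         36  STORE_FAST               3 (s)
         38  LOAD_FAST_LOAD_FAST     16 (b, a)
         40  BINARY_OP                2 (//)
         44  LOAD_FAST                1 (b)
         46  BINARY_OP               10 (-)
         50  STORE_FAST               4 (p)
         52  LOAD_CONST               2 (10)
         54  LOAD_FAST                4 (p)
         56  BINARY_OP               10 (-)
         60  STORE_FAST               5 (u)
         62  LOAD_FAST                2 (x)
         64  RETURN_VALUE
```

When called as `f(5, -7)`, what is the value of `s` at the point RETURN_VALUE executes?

LOAD_FAST_LOAD_FAST a,a → push 5,5. Stack: [5, 5]
BINARY_OP + → 5 + 5 = 10. Stack: [10]
LOAD_FAST_LOAD_FAST a,a → push 5,5. Stack: [10, 5, 5]
BINARY_OP + → 5 + 5 = 10. Stack: [10, 10]
BINARY_OP * → 10 * 10 = 100. Stack: [100]
STORE_FAST x → x=100. Stack: []
LOAD_FAST a → push 5. Stack: [5]
LOAD_CONST → push 12. Stack: [5, 12]
BINARY_OP - → 5 - 12 = -7. Stack: [-7]
STORE_FAST x → x=-7. Stack: []
LOAD_FAST_LOAD_FAST b,b → push -7,-7. Stack: [-7, -7]
BINARY_OP * → -7 * -7 = 49. Stack: [49]
STORE_FAST s → s=49. Stack: []
LOAD_FAST_LOAD_FAST b,a → push -7,5. Stack: [-7, 5]
BINARY_OP // → -7 // 5 = -2. Stack: [-2]
LOAD_FAST b → push -7. Stack: [-2, -7]
BINARY_OP - → -2 - -7 = 5. Stack: [5]
STORE_FAST p → p=5. Stack: []
LOAD_CONST → push 10. Stack: [10]
LOAD_FAST p → push 5. Stack: [10, 5]
BINARY_OP - → 10 - 5 = 5. Stack: [5]
STORE_FAST u → u=5. Stack: []
LOAD_FAST x → push -7. Stack: [-7]
RETURN_VALUE → return -7.

49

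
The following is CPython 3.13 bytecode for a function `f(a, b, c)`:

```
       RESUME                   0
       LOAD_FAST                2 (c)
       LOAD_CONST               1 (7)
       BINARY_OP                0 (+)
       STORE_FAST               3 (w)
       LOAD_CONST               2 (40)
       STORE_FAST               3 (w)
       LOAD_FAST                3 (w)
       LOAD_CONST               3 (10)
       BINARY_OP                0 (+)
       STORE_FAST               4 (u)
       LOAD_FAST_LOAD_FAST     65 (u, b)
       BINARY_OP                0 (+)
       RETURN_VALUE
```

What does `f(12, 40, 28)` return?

90

LOAD_FAST c → push 28. Stack: [28]
LOAD_CONST → push 7. Stack: [28, 7]
BINARY_OP + → 28 + 7 = 35. Stack: [35]
STORE_FAST w → w=35. Stack: []
LOAD_CONST → push 40. Stack: [40]
STORE_FAST w → w=40. Stack: []
LOAD_FAST w → push 40. Stack: [40]
LOAD_CONST → push 10. Stack: [40, 10]
BINARY_OP + → 40 + 10 = 50. Stack: [50]
STORE_FAST u → u=50. Stack: []
LOAD_FAST_LOAD_FAST u,b → push 50,40. Stack: [50, 40]
BINARY_OP + → 50 + 40 = 90. Stack: [90]
RETURN_VALUE → return 90.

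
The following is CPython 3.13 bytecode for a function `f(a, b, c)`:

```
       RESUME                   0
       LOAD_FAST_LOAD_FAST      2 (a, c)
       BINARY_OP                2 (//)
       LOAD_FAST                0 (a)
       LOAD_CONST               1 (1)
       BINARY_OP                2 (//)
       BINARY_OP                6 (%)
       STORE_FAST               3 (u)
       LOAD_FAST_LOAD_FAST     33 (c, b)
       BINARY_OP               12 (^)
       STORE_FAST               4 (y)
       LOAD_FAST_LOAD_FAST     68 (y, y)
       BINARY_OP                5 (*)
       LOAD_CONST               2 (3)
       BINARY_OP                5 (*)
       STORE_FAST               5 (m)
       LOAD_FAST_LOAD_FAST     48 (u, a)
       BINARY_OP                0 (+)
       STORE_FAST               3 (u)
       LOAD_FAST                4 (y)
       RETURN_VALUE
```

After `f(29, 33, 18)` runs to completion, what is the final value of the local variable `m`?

7803

LOAD_FAST_LOAD_FAST a,c → push 29,18. Stack: [29, 18]
BINARY_OP // → 29 // 18 = 1. Stack: [1]
LOAD_FAST a → push 29. Stack: [1, 29]
LOAD_CONST → push 1. Stack: [1, 29, 1]
BINARY_OP // → 29 // 1 = 29. Stack: [1, 29]
BINARY_OP % → 1 % 29 = 1. Stack: [1]
STORE_FAST u → u=1. Stack: []
LOAD_FAST_LOAD_FAST c,b → push 18,33. Stack: [18, 33]
BINARY_OP ^ → 18 ^ 33 = 51. Stack: [51]
STORE_FAST y → y=51. Stack: []
LOAD_FAST_LOAD_FAST y,y → push 51,51. Stack: [51, 51]
BINARY_OP * → 51 * 51 = 2601. Stack: [2601]
LOAD_CONST → push 3. Stack: [2601, 3]
BINARY_OP * → 2601 * 3 = 7803. Stack: [7803]
STORE_FAST m → m=7803. Stack: []
LOAD_FAST_LOAD_FAST u,a → push 1,29. Stack: [1, 29]
BINARY_OP + → 1 + 29 = 30. Stack: [30]
STORE_FAST u → u=30. Stack: []
LOAD_FAST y → push 51. Stack: [51]
RETURN_VALUE → return 51.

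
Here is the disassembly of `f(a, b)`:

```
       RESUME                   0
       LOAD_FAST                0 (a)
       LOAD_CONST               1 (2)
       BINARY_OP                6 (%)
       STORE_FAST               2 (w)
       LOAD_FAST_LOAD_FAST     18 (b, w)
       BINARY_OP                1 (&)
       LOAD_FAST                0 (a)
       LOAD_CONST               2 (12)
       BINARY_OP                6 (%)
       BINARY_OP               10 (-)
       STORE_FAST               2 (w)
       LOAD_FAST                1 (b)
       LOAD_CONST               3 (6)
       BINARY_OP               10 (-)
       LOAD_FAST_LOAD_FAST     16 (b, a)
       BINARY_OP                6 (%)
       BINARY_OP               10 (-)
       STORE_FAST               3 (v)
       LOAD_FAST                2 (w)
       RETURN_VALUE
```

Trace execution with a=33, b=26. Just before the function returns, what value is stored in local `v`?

LOAD_FAST a → push 33. Stack: [33]
LOAD_CONST → push 2. Stack: [33, 2]
BINARY_OP % → 33 % 2 = 1. Stack: [1]
STORE_FAST w → w=1. Stack: []
LOAD_FAST_LOAD_FAST b,w → push 26,1. Stack: [26, 1]
BINARY_OP & → 26 & 1 = 0. Stack: [0]
LOAD_FAST a → push 33. Stack: [0, 33]
LOAD_CONST → push 12. Stack: [0, 33, 12]
BINARY_OP % → 33 % 12 = 9. Stack: [0, 9]
BINARY_OP - → 0 - 9 = -9. Stack: [-9]
STORE_FAST w → w=-9. Stack: []
LOAD_FAST b → push 26. Stack: [26]
LOAD_CONST → push 6. Stack: [26, 6]
BINARY_OP - → 26 - 6 = 20. Stack: [20]
LOAD_FAST_LOAD_FAST b,a → push 26,33. Stack: [20, 26, 33]
BINARY_OP % → 26 % 33 = 26. Stack: [20, 26]
BINARY_OP - → 20 - 26 = -6. Stack: [-6]
STORE_FAST v → v=-6. Stack: []
LOAD_FAST w → push -9. Stack: [-9]
RETURN_VALUE → return -9.

-6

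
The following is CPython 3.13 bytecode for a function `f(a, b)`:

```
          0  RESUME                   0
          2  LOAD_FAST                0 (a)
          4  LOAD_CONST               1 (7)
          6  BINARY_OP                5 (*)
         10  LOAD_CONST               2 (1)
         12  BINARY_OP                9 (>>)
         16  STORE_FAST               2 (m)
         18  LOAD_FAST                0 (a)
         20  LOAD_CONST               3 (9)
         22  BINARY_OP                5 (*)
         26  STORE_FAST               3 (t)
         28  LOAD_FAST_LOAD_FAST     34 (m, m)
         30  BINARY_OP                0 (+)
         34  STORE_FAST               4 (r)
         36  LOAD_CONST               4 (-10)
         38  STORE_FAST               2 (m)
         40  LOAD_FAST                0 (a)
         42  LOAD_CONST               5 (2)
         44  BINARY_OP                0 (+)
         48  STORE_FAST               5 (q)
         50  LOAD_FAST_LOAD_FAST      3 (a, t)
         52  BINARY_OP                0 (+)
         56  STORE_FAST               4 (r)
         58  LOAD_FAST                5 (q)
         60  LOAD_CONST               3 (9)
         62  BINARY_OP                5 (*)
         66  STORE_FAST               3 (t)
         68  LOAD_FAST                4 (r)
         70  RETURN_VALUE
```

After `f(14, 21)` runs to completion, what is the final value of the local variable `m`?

-10

LOAD_FAST a → push 14. Stack: [14]
LOAD_CONST → push 7. Stack: [14, 7]
BINARY_OP * → 14 * 7 = 98. Stack: [98]
LOAD_CONST → push 1. Stack: [98, 1]
BINARY_OP >> → 98 >> 1 = 49. Stack: [49]
STORE_FAST m → m=49. Stack: []
LOAD_FAST a → push 14. Stack: [14]
LOAD_CONST → push 9. Stack: [14, 9]
BINARY_OP * → 14 * 9 = 126. Stack: [126]
STORE_FAST t → t=126. Stack: []
LOAD_FAST_LOAD_FAST m,m → push 49,49. Stack: [49, 49]
BINARY_OP + → 49 + 49 = 98. Stack: [98]
STORE_FAST r → r=98. Stack: []
LOAD_CONST → push -10. Stack: [-10]
STORE_FAST m → m=-10. Stack: []
LOAD_FAST a → push 14. Stack: [14]
LOAD_CONST → push 2. Stack: [14, 2]
BINARY_OP + → 14 + 2 = 16. Stack: [16]
STORE_FAST q → q=16. Stack: []
LOAD_FAST_LOAD_FAST a,t → push 14,126. Stack: [14, 126]
BINARY_OP + → 14 + 126 = 140. Stack: [140]
STORE_FAST r → r=140. Stack: []
LOAD_FAST q → push 16. Stack: [16]
LOAD_CONST → push 9. Stack: [16, 9]
BINARY_OP * → 16 * 9 = 144. Stack: [144]
STORE_FAST t → t=144. Stack: []
LOAD_FAST r → push 140. Stack: [140]
RETURN_VALUE → return 140.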